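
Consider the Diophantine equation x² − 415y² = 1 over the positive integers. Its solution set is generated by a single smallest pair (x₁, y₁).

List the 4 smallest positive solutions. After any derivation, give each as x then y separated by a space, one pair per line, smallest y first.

18412804 903849
678062702284831 33284788965192
24970071273761872339444 1225732590794885332887
919538056459614718055705397121 45138347901436822389057205104

[20; 2,1,2,4,6,…,1,2,40] for √415; ℓ=16 ⇒ convergent index 15
k=0  a_k=20  p_k/q_k = 20/1
k=1  a_k=2  p_k/q_k = 41/2
k=2  a_k=1  p_k/q_k = 61/3
k=3  a_k=2  p_k/q_k = 163/8
k=4  a_k=4  p_k/q_k = 713/35
k=5  a_k=6  p_k/q_k = 4441/218
…
k=8  a_k=3  p_k/q_k = 33939/1666
k=9  a_k=1  p_k/q_k = 43534/2137
k=10  a_k=1  p_k/q_k = 77473/3803
…
k=12  a_k=4  p_k/q_k = 2110961/103623
k=13  a_k=2  p_k/q_k = 4730294/232201
k=14  a_k=1  p_k/q_k = 6841255/335824
k=15  a_k=2  p_k/q_k = 18412804/903849
(x₁, y₁) = (18412804, 903849);  18412804² − 415·903849² = 1 ✓
(x_2, y_2) = (18412804·18412804 + 415·903849·903849, 18412804·903849 + 903849·18412804) = (678062702284831, 33284788965192)
(x_3, y_3) = (18412804·678062702284831 + 415·903849·33284788965192, 18412804·33284788965192 + 903849·678062702284831) = (24970071273761872339444, 1225732590794885332887)
(x_4, y_4) = (18412804·24970071273761872339444 + 415·903849·1225732590794885332887, 18412804·1225732590794885332887 + 903849·24970071273761872339444) = (919538056459614718055705397121, 45138347901436822389057205104)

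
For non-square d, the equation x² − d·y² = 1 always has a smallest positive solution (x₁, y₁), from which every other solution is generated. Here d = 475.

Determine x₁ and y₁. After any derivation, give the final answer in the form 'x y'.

57799 2652

[21; 1,3,1,6,2,6,1,3,1,42] for √475; ℓ=10 ⇒ convergent index 9
step 0: (21, 1)  from 21·(1,0) + (0,1)
step 1: (22, 1)  from 1·(21,1) + (1,0)
step 2: (87, 4)  from 3·(22,1) + (21,1)
step 3: (109, 5)  from 1·(87,4) + (22,1)
step 4: (741, 34)  from 6·(109,5) + (87,4)
step 5: (1591, 73)  from 2·(741,34) + (109,5)
step 6: (10287, 472)  from 6·(1591,73) + (741,34)
step 7: (11878, 545)  from 1·(10287,472) + (1591,73)
step 8: (45921, 2107)  from 3·(11878,545) + (10287,472)
step 9: (57799, 2652)  from 1·(45921,2107) + (11878,545)
(x₁, y₁) = (57799, 2652);  57799² − 475·2652² = 1 ✓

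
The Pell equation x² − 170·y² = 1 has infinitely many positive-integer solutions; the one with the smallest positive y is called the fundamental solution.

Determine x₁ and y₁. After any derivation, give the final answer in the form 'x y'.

√170 = [13; 26, …], period ℓ=1 (odd) → k=1
i=0: a=13 ⇒ p=13, q=1
i=1: a=26 ⇒ p=339, q=26
→ (339, 26).  Check: 339²=114921, 170·26²=114920, difference 1.

339 26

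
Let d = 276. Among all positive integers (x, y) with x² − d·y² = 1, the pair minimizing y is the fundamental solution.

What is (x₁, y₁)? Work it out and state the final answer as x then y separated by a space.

√276 → a₀=16, period (1,1,1,1,2,2,2,1,1,1,1,32); ℓ=12 even so k=11
step 0: (16, 1)  from 16·(1,0) + (0,1)
step 1: (17, 1)  from 1·(16,1) + (1,0)
…
step 7: (1246, 75)  from 2·(515,31) + (216,13)
…
step 10: (4768, 287)  from 1·(3007,181) + (1761,106)
step 11: (7775, 468)  from 1·(4768,287) + (3007,181)
(x₁, y₁) = (7775, 468);  7775² − 276·468² = 1 ✓

7775 468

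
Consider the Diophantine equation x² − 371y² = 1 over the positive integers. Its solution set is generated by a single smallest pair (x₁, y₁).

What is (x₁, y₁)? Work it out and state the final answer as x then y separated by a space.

1695 88

d=371: √d = [19; 3,1,4,1,3,38] (ℓ=6, even), read p_5/q_5
i=0: a=19 ⇒ p=19, q=1
i=1: a=3 ⇒ p=58, q=3
i=2: a=1 ⇒ p=77, q=4
…
i=4: a=1 ⇒ p=443, q=23
i=5: a=3 ⇒ p=1695, q=88
(x₁, y₁) = (1695, 88);  1695² − 371·88² = 1 ✓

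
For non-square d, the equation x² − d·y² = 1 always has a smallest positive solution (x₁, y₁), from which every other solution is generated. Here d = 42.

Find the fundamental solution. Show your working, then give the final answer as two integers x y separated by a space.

√42 → a₀=6, period (2,12); ℓ=2 even so k=1
i=0: a=6 ⇒ p=6, q=1
i=1: a=2 ⇒ p=13, q=2
fundamental: x₁=13, y₁=2  (since 169 − 42·4 = 1)

13 2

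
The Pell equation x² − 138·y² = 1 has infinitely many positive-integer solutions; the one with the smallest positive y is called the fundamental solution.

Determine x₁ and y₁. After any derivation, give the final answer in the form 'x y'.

47 4

[11; 1,2,1,22] for √138; ℓ=4 ⇒ convergent index 3
a_0=11:  p_0=11·1+0=11,  q_0=11·0+1=1
…
a_2=2:  p_2=2·12+11=35,  q_2=2·1+1=3
a_3=1:  p_3=1·35+12=47,  q_3=1·3+1=4
fundamental: x₁=47, y₁=4  (since 2209 − 138·16 = 1)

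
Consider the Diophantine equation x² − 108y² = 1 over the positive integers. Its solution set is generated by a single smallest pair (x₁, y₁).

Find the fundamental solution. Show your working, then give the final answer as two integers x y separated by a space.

√108 = [10; 2,1,1,4,1,1,2,20, …], period ℓ=8 (even) → k=7
step 0: (10, 1)  from 10·(1,0) + (0,1)
step 1: (21, 2)  from 2·(10,1) + (1,0)
…
step 4: (239, 23)  from 4·(52,5) + (31,3)
…
step 6: (530, 51)  from 1·(291,28) + (239,23)
step 7: (1351, 130)  from 2·(530,51) + (291,28)
(x₁, y₁) = (1351, 130);  1351² − 108·130² = 1 ✓

1351 130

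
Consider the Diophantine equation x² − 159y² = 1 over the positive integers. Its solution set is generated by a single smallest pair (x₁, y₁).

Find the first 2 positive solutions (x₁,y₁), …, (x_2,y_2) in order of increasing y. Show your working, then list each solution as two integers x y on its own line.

d=159: √d = [12; 1,1,1,1,3,1,1,1,1,24] (ℓ=10, even), read p_9/q_9
a_0=12:  p_0=12·1+0=12,  q_0=12·0+1=1
a_1=1:  p_1=1·12+1=13,  q_1=1·1+0=1
a_2=1:  p_2=1·13+12=25,  q_2=1·1+1=2
…
a_6=1:  p_6=1·227+63=290,  q_6=1·18+5=23
a_7=1:  p_7=1·290+227=517,  q_7=1·23+18=41
a_8=1:  p_8=1·517+290=807,  q_8=1·41+23=64
a_9=1:  p_9=1·807+517=1324,  q_9=1·64+41=105
(x₁, y₁) = (1324, 105);  1324² − 159·105² = 1 ✓
(x_2, y_2) = (1324·1324 + 159·105·105, 1324·105 + 105·1324) = (3505951, 278040)

1324 105
3505951 278040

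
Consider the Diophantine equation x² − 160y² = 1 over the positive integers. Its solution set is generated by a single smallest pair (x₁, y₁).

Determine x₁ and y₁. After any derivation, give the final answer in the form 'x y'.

721 57

[12; 1,1,1,5,1,1,1,24] for √160; ℓ=8 ⇒ convergent index 7
a_0=12:  p_0=12·1+0=12,  q_0=12·0+1=1
…
a_3=1:  p_3=1·25+13=38,  q_3=1·2+1=3
a_4=5:  p_4=5·38+25=215,  q_4=5·3+2=17
…
a_6=1:  p_6=1·253+215=468,  q_6=1·20+17=37
a_7=1:  p_7=1·468+253=721,  q_7=1·37+20=57
fundamental: x₁=721, y₁=57  (since 519841 − 160·3249 = 1)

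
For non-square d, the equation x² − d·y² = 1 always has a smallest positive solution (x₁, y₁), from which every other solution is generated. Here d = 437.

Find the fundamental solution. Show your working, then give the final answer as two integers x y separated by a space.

4599 220

d=437: √d = [20; 1,9,2,9,1,40] (ℓ=6, even), read p_5/q_5
a_0=20:  p_0=20·1+0=20,  q_0=20·0+1=1
…
a_3=2:  p_3=2·209+21=439,  q_3=2·10+1=21
a_4=9:  p_4=9·439+209=4160,  q_4=9·21+10=199
a_5=1:  p_5=1·4160+439=4599,  q_5=1·199+21=220
(x₁, y₁) = (4599, 220);  4599² − 437·220² = 1 ✓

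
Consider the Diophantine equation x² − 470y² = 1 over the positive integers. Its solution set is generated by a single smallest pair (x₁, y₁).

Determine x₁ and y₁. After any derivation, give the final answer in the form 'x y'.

1691 78

√470 = [21; 1,2,8,2,1,42, …], period ℓ=6 (even) → k=5
a_0=21:  p_0=21·1+0=21,  q_0=21·0+1=1
a_1=1:  p_1=1·21+1=22,  q_1=1·1+0=1
a_2=2:  p_2=2·22+21=65,  q_2=2·1+1=3
…
a_4=2:  p_4=2·542+65=1149,  q_4=2·25+3=53
a_5=1:  p_5=1·1149+542=1691,  q_5=1·53+25=78
(x₁, y₁) = (1691, 78);  1691² − 470·78² = 1 ✓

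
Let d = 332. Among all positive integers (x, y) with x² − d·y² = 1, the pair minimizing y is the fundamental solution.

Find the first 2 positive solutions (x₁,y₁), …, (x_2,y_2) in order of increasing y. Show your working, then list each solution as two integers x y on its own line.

[18; 4,1,1,8,1,1,4,36] for √332; ℓ=8 ⇒ convergent index 7
step 0: (18, 1)  from 18·(1,0) + (0,1)
step 1: (73, 4)  from 4·(18,1) + (1,0)
step 2: (91, 5)  from 1·(73,4) + (18,1)
…
step 4: (1403, 77)  from 8·(164,9) + (91,5)
…
step 6: (2970, 163)  from 1·(1567,86) + (1403,77)
step 7: (13447, 738)  from 4·(2970,163) + (1567,86)
→ (13447, 738).  Check: 13447²=180821809, 332·738²=180821808, difference 1.
(13447+738√332)^2 = 361643617 + 19847772√332

13447 738
361643617 19847772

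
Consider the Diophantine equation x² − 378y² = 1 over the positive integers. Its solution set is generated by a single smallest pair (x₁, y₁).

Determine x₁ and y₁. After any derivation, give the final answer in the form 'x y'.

d=378: √d = [19; 2,3,1,4,1,3,2,38] (ℓ=8, even), read p_7/q_7
k=0  a_k=19  p_k/q_k = 19/1
…
k=3  a_k=1  p_k/q_k = 175/9
k=4  a_k=4  p_k/q_k = 836/43
…
k=6  a_k=3  p_k/q_k = 3869/199
k=7  a_k=2  p_k/q_k = 8749/450
(x₁, y₁) = (8749, 450);  8749² − 378·450² = 1 ✓

8749 450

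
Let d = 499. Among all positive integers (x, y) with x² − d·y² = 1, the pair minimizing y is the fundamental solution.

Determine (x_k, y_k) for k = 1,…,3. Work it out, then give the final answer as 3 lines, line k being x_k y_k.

√499 → a₀=22, period (2,1,21,1,2,44); ℓ=6 even so k=5
step 0: (22, 1)  from 22·(1,0) + (0,1)
step 1: (45, 2)  from 2·(22,1) + (1,0)
…
step 4: (1519, 68)  from 1·(1452,65) + (67,3)
step 5: (4490, 201)  from 2·(1519,68) + (1452,65)
fundamental: x₁=4490, y₁=201  (since 20160100 − 499·40401 = 1)
(x_2, y_2) = (4490·4490 + 499·201·201, 4490·201 + 201·4490) = (40320199, 1804980)
(x_3, y_3) = (4490·40320199 + 499·201·1804980, 4490·1804980 + 201·40320199) = (362075382530, 16208720199)

4490 201
40320199 1804980
362075382530 16208720199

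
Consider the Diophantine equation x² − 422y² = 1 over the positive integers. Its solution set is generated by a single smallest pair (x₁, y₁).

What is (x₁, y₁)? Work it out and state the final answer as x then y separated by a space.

7022501 341850

√422 = [20; 1,1,5,2,1,…,1,1,40, …], period ℓ=14 (even) → k=13
i=0: a=20 ⇒ p=20, q=1
…
i=2: a=1 ⇒ p=41, q=2
…
i=9: a=1 ⇒ p=217526, q=10589
…
i=12: a=1 ⇒ p=3810680, q=185501
i=13: a=1 ⇒ p=7022501, q=341850
→ (7022501, 341850).  Check: 7022501²=49315520295001, 422·341850²=49315520295000, difference 1.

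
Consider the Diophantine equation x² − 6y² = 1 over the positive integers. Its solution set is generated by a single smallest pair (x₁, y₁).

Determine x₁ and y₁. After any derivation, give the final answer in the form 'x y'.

d=6: √d = [2; 2,4] (ℓ=2, even), read p_1/q_1
step 0: (2, 1)  from 2·(1,0) + (0,1)
step 1: (5, 2)  from 2·(2,1) + (1,0)
fundamental: x₁=5, y₁=2  (since 25 − 6·4 = 1)

5 2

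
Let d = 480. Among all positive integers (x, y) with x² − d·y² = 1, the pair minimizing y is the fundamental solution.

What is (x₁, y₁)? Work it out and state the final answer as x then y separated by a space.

√480 = [21; 1,9,1,42, …], period ℓ=4 (even) → k=3
a_0=21:  p_0=21·1+0=21,  q_0=21·0+1=1
…
a_2=9:  p_2=9·22+21=219,  q_2=9·1+1=10
a_3=1:  p_3=1·219+22=241,  q_3=1·10+1=11
→ (241, 11).  Check: 241²=58081, 480·11²=58080, difference 1.

241 11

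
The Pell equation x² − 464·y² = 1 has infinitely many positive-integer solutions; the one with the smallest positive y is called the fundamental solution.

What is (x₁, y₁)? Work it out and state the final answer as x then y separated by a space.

9801 455

√464 = [21; 1,1,5,1,1,1,5,1,1,42, …], period ℓ=10 (even) → k=9
i=0: a=21 ⇒ p=21, q=1
…
i=3: a=5 ⇒ p=237, q=11
…
i=8: a=1 ⇒ p=5299, q=246
i=9: a=1 ⇒ p=9801, q=455
fundamental: x₁=9801, y₁=455  (since 96059601 − 464·207025 = 1)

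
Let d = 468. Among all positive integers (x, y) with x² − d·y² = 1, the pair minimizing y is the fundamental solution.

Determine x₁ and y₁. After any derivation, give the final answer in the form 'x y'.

649 30

d=468: √d = [21; 1,1,1,2,1,1,1,42] (ℓ=8, even), read p_7/q_7
step 0: (21, 1)  from 21·(1,0) + (0,1)
…
step 5: (238, 11)  from 1·(173,8) + (65,3)
step 6: (411, 19)  from 1·(238,11) + (173,8)
step 7: (649, 30)  from 1·(411,19) + (238,11)
fundamental: x₁=649, y₁=30  (since 421201 − 468·900 = 1)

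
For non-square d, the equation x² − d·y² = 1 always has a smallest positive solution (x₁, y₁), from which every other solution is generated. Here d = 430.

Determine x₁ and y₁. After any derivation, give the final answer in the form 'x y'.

2862251 138030

d=430: √d = [20; 1,2,1,3,1,…,2,1,40] (ℓ=14, even), read p_13/q_13
step 0: (20, 1)  from 20·(1,0) + (0,1)
step 1: (21, 1)  from 1·(20,1) + (1,0)
…
step 3: (83, 4)  from 1·(62,3) + (21,1)
step 4: (311, 15)  from 3·(83,4) + (62,3)
step 5: (394, 19)  from 1·(311,15) + (83,4)
…
step 11: (754371, 36379)  from 1·(599138,28893) + (155233,7486)
step 12: (2107880, 101651)  from 2·(754371,36379) + (599138,28893)
step 13: (2862251, 138030)  from 1·(2107880,101651) + (754371,36379)
(x₁, y₁) = (2862251, 138030);  2862251² − 430·138030² = 1 ✓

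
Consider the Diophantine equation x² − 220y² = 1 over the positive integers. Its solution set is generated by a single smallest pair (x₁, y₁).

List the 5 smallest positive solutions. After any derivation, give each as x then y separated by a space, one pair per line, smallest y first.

89 6
15841 1068
2819609 190098
501874561 33836376
89330852249 6022684830

√220 = [14; 1,4,1,28, …], period ℓ=4 (even) → k=3
k=0  a_k=14  p_k/q_k = 14/1
k=1  a_k=1  p_k/q_k = 15/1
k=2  a_k=4  p_k/q_k = 74/5
k=3  a_k=1  p_k/q_k = 89/6
(x₁, y₁) = (89, 6);  89² − 220·6² = 1 ✓
(89+6√220)^2 = 15841 + 1068√220
(89+6√220)^3 = 2819609 + 190098√220
(89+6√220)^4 = 501874561 + 33836376√220
(89+6√220)^5 = 89330852249 + 6022684830√220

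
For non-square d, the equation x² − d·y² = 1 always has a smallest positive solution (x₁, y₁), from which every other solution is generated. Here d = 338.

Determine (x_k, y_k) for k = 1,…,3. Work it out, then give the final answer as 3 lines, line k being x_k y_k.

√338 → a₀=18, period (2,1,1,2,36); ℓ=5 odd so k=9
i=0: a=18 ⇒ p=18, q=1
…
i=2: a=1 ⇒ p=55, q=3
i=3: a=1 ⇒ p=92, q=5
i=4: a=2 ⇒ p=239, q=13
…
i=8: a=1 ⇒ p=43958, q=2391
i=9: a=2 ⇒ p=114243, q=6214
fundamental: x₁=114243, y₁=6214  (since 13051463049 − 338·38613796 = 1)
(x_2, y_2) = (114243·114243 + 338·6214·6214, 114243·6214 + 6214·114243) = (26102926097, 1419812004)
(x_3, y_3) = (114243·26102926097 + 338·6214·1419812004, 114243·1419812004 + 6214·26102926097) = (5964153172084899, 324407165539730)

114243 6214
26102926097 1419812004
5964153172084899 324407165539730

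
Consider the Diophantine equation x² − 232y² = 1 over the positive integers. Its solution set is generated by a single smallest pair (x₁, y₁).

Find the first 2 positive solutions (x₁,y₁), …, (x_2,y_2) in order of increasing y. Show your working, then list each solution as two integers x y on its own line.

19603 1287
768555217 50458122

[15; 4,3,7,3,4,30] for √232; ℓ=6 ⇒ convergent index 5
k=0  a_k=15  p_k/q_k = 15/1
k=1  a_k=4  p_k/q_k = 61/4
k=2  a_k=3  p_k/q_k = 198/13
k=3  a_k=7  p_k/q_k = 1447/95
k=4  a_k=3  p_k/q_k = 4539/298
k=5  a_k=4  p_k/q_k = 19603/1287
→ (19603, 1287).  Check: 19603²=384277609, 232·1287²=384277608, difference 1.
k=2:  x_2 = 19603·19603+232·1287·1287 = 768555217,  y_2 = 19603·1287+1287·19603 = 50458122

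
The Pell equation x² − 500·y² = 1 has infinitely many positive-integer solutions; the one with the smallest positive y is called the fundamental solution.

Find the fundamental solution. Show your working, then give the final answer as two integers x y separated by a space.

d=500: √d = [22; 2,1,3,2,1,…,1,2,44] (ℓ=14, even), read p_13/q_13
k=0  a_k=22  p_k/q_k = 22/1
k=1  a_k=2  p_k/q_k = 45/2
k=2  a_k=1  p_k/q_k = 67/3
…
k=6  a_k=1  p_k/q_k = 1364/61
…
k=8  a_k=1  p_k/q_k = 15809/707
…
k=11  a_k=3  p_k/q_k = 259205/11592
k=12  a_k=1  p_k/q_k = 335522/15005
k=13  a_k=2  p_k/q_k = 930249/41602
→ (930249, 41602).  Check: 930249²=865363202001, 500·41602²=865363202000, difference 1.

930249 41602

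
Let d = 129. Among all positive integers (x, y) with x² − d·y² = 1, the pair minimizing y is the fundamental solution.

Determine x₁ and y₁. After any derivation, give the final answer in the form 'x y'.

d=129: √d = [11; 2,1,3,1,6,1,3,1,2,22] (ℓ=10, even), read p_9/q_9
k=0  a_k=11  p_k/q_k = 11/1
k=1  a_k=2  p_k/q_k = 23/2
…
k=3  a_k=3  p_k/q_k = 125/11
k=4  a_k=1  p_k/q_k = 159/14
k=5  a_k=6  p_k/q_k = 1079/95
k=6  a_k=1  p_k/q_k = 1238/109
k=7  a_k=3  p_k/q_k = 4793/422
k=8  a_k=1  p_k/q_k = 6031/531
k=9  a_k=2  p_k/q_k = 16855/1484
(x₁, y₁) = (16855, 1484);  16855² − 129·1484² = 1 ✓

16855 1484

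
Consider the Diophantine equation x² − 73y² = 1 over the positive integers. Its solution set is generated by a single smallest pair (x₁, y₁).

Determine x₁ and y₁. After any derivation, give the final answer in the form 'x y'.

2281249 267000

[8; 1,1,5,5,1,1,16] for √73; ℓ=7 ⇒ convergent index 13
a_0=8:  p_0=8·1+0=8,  q_0=8·0+1=1
a_1=1:  p_1=1·8+1=9,  q_1=1·1+0=1
a_2=1:  p_2=1·9+8=17,  q_2=1·1+1=2
a_3=5:  p_3=5·17+9=94,  q_3=5·2+1=11
a_4=5:  p_4=5·94+17=487,  q_4=5·11+2=57
a_5=1:  p_5=1·487+94=581,  q_5=1·57+11=68
a_6=1:  p_6=1·581+487=1068,  q_6=1·68+57=125
a_7=16:  p_7=16·1068+581=17669,  q_7=16·125+68=2068
a_8=1:  p_8=1·17669+1068=18737,  q_8=1·2068+125=2193
a_9=1:  p_9=1·18737+17669=36406,  q_9=1·2193+2068=4261
a_10=5:  p_10=5·36406+18737=200767,  q_10=5·4261+2193=23498
a_11=5:  p_11=5·200767+36406=1040241,  q_11=5·23498+4261=121751
a_12=1:  p_12=1·1040241+200767=1241008,  q_12=1·121751+23498=145249
a_13=1:  p_13=1·1241008+1040241=2281249,  q_13=1·145249+121751=267000
fundamental: x₁=2281249, y₁=267000  (since 5204097000001 − 73·71289000000 = 1)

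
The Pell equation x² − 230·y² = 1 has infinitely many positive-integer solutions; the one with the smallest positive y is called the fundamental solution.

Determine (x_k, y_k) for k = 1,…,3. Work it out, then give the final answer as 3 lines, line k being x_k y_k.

91 6
16561 1092
3014011 198738

√230 = [15; 6,30, …], period ℓ=2 (even) → k=1
a_0=15:  p_0=15·1+0=15,  q_0=15·0+1=1
a_1=6:  p_1=6·15+1=91,  q_1=6·1+0=6
→ (91, 6).  Check: 91²=8281, 230·6²=8280, difference 1.
(91+6√230)^2 = 16561 + 1092√230
(91+6√230)^3 = 3014011 + 198738√230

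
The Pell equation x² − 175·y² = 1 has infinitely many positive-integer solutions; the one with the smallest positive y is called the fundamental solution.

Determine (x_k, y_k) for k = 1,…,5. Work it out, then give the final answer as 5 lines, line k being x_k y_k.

√175 = [13; 4,2,1,2,4,26, …], period ℓ=6 (even) → k=5
step 0: (13, 1)  from 13·(1,0) + (0,1)
step 1: (53, 4)  from 4·(13,1) + (1,0)
step 2: (119, 9)  from 2·(53,4) + (13,1)
…
step 4: (463, 35)  from 2·(172,13) + (119,9)
step 5: (2024, 153)  from 4·(463,35) + (172,13)
fundamental: x₁=2024, y₁=153  (since 4096576 − 175·23409 = 1)
n=2: (2024,153)∘(2024,153) = (2024·2024+175·153·153, 2024·153+153·2024) = (8193151,619344)
n=3: (8193151,619344)∘(2024,153) = (2024·8193151+175·153·619344, 2024·619344+153·8193151) = (33165873224,2507104359)
n=4: (33165873224,2507104359)∘(2024,153) = (2024·33165873224+175·153·2507104359, 2024·2507104359+153·33165873224) = (134255446617601,10148757825888)
n=5: (134255446617601,10148757825888)∘(2024,153) = (2024·134255446617601+175·153·10148757825888, 2024·10148757825888+153·134255446617601) = (543466014742175624,41082169172090265)

2024 153
8193151 619344
33165873224 2507104359
134255446617601 10148757825888
543466014742175624 41082169172090265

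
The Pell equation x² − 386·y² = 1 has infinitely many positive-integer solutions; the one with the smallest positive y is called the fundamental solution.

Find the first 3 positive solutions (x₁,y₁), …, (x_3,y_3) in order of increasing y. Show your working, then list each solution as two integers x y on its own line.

√386 → a₀=19, period (1,1,1,4,1,18,1,4,1,1,1,38); ℓ=12 even so k=11
a_0=19:  p_0=19·1+0=19,  q_0=19·0+1=1
a_1=1:  p_1=1·19+1=20,  q_1=1·1+0=1
…
a_3=1:  p_3=1·39+20=59,  q_3=1·2+1=3
a_4=4:  p_4=4·59+39=275,  q_4=4·3+2=14
a_5=1:  p_5=1·275+59=334,  q_5=1·14+3=17
a_6=18:  p_6=18·334+275=6287,  q_6=18·17+14=320
a_7=1:  p_7=1·6287+334=6621,  q_7=1·320+17=337
a_8=4:  p_8=4·6621+6287=32771,  q_8=4·337+320=1668
…
a_10=1:  p_10=1·39392+32771=72163,  q_10=1·2005+1668=3673
a_11=1:  p_11=1·72163+39392=111555,  q_11=1·3673+2005=5678
(x₁, y₁) = (111555, 5678);  111555² − 386·5678² = 1 ✓
n=2: (111555,5678)∘(111555,5678) = (111555·111555+386·5678·5678, 111555·5678+5678·111555) = (24889036049,1266818580)
n=3: (24889036049,1266818580)∘(111555,5678) = (111555·24889036049+386·5678·1266818580, 111555·1266818580+5678·24889036049) = (5552992832780835,282639893378122)

111555 5678
24889036049 1266818580
5552992832780835 282639893378122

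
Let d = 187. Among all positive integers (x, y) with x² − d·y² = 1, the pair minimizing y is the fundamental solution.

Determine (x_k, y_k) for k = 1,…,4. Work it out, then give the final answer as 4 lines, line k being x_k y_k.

√187 → a₀=13, period (1,2,13,2,1,26); ℓ=6 even so k=5
k=0  a_k=13  p_k/q_k = 13/1
…
k=2  a_k=2  p_k/q_k = 41/3
k=3  a_k=13  p_k/q_k = 547/40
k=4  a_k=2  p_k/q_k = 1135/83
k=5  a_k=1  p_k/q_k = 1682/123
fundamental: x₁=1682, y₁=123  (since 2829124 − 187·15129 = 1)
k=2:  x_2 = 1682·1682+187·123·123 = 5658247,  y_2 = 1682·123+123·1682 = 413772
k=3:  x_3 = 1682·5658247+187·123·413772 = 19034341226,  y_3 = 1682·413772+123·5658247 = 1391928885
k=4:  x_4 = 1682·19034341226+187·123·1391928885 = 64031518226017,  y_4 = 1682·1391928885+123·19034341226 = 4682448355368

1682 123
5658247 413772
19034341226 1391928885
64031518226017 4682448355368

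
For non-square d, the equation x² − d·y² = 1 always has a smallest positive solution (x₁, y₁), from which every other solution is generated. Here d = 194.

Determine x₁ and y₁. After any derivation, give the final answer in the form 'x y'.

195 14

√194 → a₀=13, period (1,12,1,26); ℓ=4 even so k=3
k=0  a_k=13  p_k/q_k = 13/1
k=1  a_k=1  p_k/q_k = 14/1
k=2  a_k=12  p_k/q_k = 181/13
k=3  a_k=1  p_k/q_k = 195/14
fundamental: x₁=195, y₁=14  (since 38025 − 194·196 = 1)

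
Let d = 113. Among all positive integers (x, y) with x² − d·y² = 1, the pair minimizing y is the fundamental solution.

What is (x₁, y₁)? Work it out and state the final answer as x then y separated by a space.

[10; 1,1,1,2,2,1,1,1,20] for √113; ℓ=9 ⇒ convergent index 17
i=0: a=10 ⇒ p=10, q=1
…
i=5: a=2 ⇒ p=202, q=19
…
i=7: a=1 ⇒ p=489, q=46
…
i=9: a=20 ⇒ p=16009, q=1506
i=10: a=1 ⇒ p=16785, q=1579
…
i=13: a=2 ⇒ p=131952, q=12413
i=14: a=2 ⇒ p=313483, q=29490
…
i=16: a=1 ⇒ p=758918, q=71393
i=17: a=1 ⇒ p=1204353, q=113296
(x₁, y₁) = (1204353, 113296);  1204353² − 113·113296² = 1 ✓

1204353 113296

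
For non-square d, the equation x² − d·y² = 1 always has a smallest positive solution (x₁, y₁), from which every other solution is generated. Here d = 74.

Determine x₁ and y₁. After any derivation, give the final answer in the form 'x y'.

d=74: √d = [8; 1,1,1,1,16] (ℓ=5, odd), read p_9/q_9
a_0=8:  p_0=8·1+0=8,  q_0=8·0+1=1
…
a_2=1:  p_2=1·9+8=17,  q_2=1·1+1=2
a_3=1:  p_3=1·17+9=26,  q_3=1·2+1=3
a_4=1:  p_4=1·26+17=43,  q_4=1·3+2=5
…
a_6=1:  p_6=1·714+43=757,  q_6=1·83+5=88
a_7=1:  p_7=1·757+714=1471,  q_7=1·88+83=171
a_8=1:  p_8=1·1471+757=2228,  q_8=1·171+88=259
a_9=1:  p_9=1·2228+1471=3699,  q_9=1·259+171=430
fundamental: x₁=3699, y₁=430  (since 13682601 − 74·184900 = 1)

3699 430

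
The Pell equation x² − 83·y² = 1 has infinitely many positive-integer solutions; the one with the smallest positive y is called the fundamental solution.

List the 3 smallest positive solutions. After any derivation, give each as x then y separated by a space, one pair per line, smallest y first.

82 9
13447 1476
2205226 242055

√83 = [9; 9,18, …], period ℓ=2 (even) → k=1
step 0: (9, 1)  from 9·(1,0) + (0,1)
step 1: (82, 9)  from 9·(9,1) + (1,0)
(x₁, y₁) = (82, 9);  82² − 83·9² = 1 ✓
(x_2, y_2) = (82·82 + 83·9·9, 82·9 + 9·82) = (13447, 1476)
(x_3, y_3) = (82·13447 + 83·9·1476, 82·1476 + 9·13447) = (2205226, 242055)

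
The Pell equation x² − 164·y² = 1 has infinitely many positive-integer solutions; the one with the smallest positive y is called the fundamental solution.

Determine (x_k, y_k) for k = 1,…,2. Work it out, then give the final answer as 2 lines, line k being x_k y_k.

[12; 1,4,6,4,1,24] for √164; ℓ=6 ⇒ convergent index 5
i=0: a=12 ⇒ p=12, q=1
i=1: a=1 ⇒ p=13, q=1
…
i=4: a=4 ⇒ p=1652, q=129
i=5: a=1 ⇒ p=2049, q=160
fundamental: x₁=2049, y₁=160  (since 4198401 − 164·25600 = 1)
(x_2, y_2) = (2049·2049 + 164·160·160, 2049·160 + 160·2049) = (8396801, 655680)

2049 160
8396801 655680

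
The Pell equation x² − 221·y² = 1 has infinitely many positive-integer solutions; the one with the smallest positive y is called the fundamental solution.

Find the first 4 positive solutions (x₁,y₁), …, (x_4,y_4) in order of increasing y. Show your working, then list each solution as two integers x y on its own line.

1665 112
5544449 372960
18463013505 1241956688
61481829427201 4135715398080

d=221: √d = [14; 1,6,2,6,1,28] (ℓ=6, even), read p_5/q_5
i=0: a=14 ⇒ p=14, q=1
…
i=3: a=2 ⇒ p=223, q=15
i=4: a=6 ⇒ p=1442, q=97
i=5: a=1 ⇒ p=1665, q=112
→ (1665, 112).  Check: 1665²=2772225, 221·112²=2772224, difference 1.
(1665+112√221)^2 = 5544449 + 372960√221
(1665+112√221)^3 = 18463013505 + 1241956688√221
(1665+112√221)^4 = 61481829427201 + 4135715398080√221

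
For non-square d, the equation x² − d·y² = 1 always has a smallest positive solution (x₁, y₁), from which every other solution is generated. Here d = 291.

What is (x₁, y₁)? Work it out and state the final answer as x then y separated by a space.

d=291: √d = [17; 17,34] (ℓ=2, even), read p_1/q_1
k=0  a_k=17  p_k/q_k = 17/1
k=1  a_k=17  p_k/q_k = 290/17
fundamental: x₁=290, y₁=17  (since 84100 − 291·289 = 1)

290 17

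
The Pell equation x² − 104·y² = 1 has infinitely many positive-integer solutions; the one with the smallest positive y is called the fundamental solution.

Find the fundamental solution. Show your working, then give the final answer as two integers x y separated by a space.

51 5

d=104: √d = [10; 5,20] (ℓ=2, even), read p_1/q_1
step 0: (10, 1)  from 10·(1,0) + (0,1)
step 1: (51, 5)  from 5·(10,1) + (1,0)
(x₁, y₁) = (51, 5);  51² − 104·5² = 1 ✓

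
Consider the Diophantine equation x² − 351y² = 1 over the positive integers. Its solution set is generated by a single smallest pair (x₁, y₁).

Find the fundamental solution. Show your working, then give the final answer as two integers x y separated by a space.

62425 3332

√351 = [18; 1,2,1,3,2,2,2,3,1,2,1,36, …], period ℓ=12 (even) → k=11
a_0=18:  p_0=18·1+0=18,  q_0=18·0+1=1
…
a_3=1:  p_3=1·56+19=75,  q_3=1·3+1=4
a_4=3:  p_4=3·75+56=281,  q_4=3·4+3=15
a_5=2:  p_5=2·281+75=637,  q_5=2·15+4=34
…
a_7=2:  p_7=2·1555+637=3747,  q_7=2·83+34=200
…
a_10=2:  p_10=2·16543+12796=45882,  q_10=2·883+683=2449
a_11=1:  p_11=1·45882+16543=62425,  q_11=1·2449+883=3332
→ (62425, 3332).  Check: 62425²=3896880625, 351·3332²=3896880624, difference 1.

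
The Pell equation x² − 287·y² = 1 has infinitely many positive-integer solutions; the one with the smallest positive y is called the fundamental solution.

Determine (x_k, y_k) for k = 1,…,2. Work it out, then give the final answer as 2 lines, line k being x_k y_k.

288 17
165887 9792

d=287: √d = [16; 1,15,1,32] (ℓ=4, even), read p_3/q_3
i=0: a=16 ⇒ p=16, q=1
…
i=2: a=15 ⇒ p=271, q=16
i=3: a=1 ⇒ p=288, q=17
fundamental: x₁=288, y₁=17  (since 82944 − 287·289 = 1)
(288+17√287)^2 = 165887 + 9792√287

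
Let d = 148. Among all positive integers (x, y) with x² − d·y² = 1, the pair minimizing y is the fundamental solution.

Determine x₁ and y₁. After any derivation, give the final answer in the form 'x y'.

73 6

√148 → a₀=12, period (6,24); ℓ=2 even so k=1
a_0=12:  p_0=12·1+0=12,  q_0=12·0+1=1
a_1=6:  p_1=6·12+1=73,  q_1=6·1+0=6
fundamental: x₁=73, y₁=6  (since 5329 − 148·36 = 1)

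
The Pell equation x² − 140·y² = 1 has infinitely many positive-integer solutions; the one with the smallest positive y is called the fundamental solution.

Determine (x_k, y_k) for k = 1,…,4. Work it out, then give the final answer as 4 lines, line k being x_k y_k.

d=140: √d = [11; 1,4,1,22] (ℓ=4, even), read p_3/q_3
a_0=11:  p_0=11·1+0=11,  q_0=11·0+1=1
a_1=1:  p_1=1·11+1=12,  q_1=1·1+0=1
a_2=4:  p_2=4·12+11=59,  q_2=4·1+1=5
a_3=1:  p_3=1·59+12=71,  q_3=1·5+1=6
fundamental: x₁=71, y₁=6  (since 5041 − 140·36 = 1)
k=2:  x_2 = 71·71+140·6·6 = 10081,  y_2 = 71·6+6·71 = 852
k=3:  x_3 = 71·10081+140·6·852 = 1431431,  y_3 = 71·852+6·10081 = 120978
k=4:  x_4 = 71·1431431+140·6·120978 = 203253121,  y_4 = 71·120978+6·1431431 = 17178024

71 6
10081 852
1431431 120978
203253121 17178024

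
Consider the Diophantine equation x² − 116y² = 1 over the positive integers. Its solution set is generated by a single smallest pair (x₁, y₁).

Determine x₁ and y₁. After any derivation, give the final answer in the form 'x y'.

9801 910

√116 = [10; 1,3,2,1,4,1,2,3,1,20, …], period ℓ=10 (even) → k=9
step 0: (10, 1)  from 10·(1,0) + (0,1)
step 1: (11, 1)  from 1·(10,1) + (1,0)
step 2: (43, 4)  from 3·(11,1) + (10,1)
step 3: (97, 9)  from 2·(43,4) + (11,1)
step 4: (140, 13)  from 1·(97,9) + (43,4)
…
step 6: (797, 74)  from 1·(657,61) + (140,13)
step 7: (2251, 209)  from 2·(797,74) + (657,61)
step 8: (7550, 701)  from 3·(2251,209) + (797,74)
step 9: (9801, 910)  from 1·(7550,701) + (2251,209)
→ (9801, 910).  Check: 9801²=96059601, 116·910²=96059600, difference 1.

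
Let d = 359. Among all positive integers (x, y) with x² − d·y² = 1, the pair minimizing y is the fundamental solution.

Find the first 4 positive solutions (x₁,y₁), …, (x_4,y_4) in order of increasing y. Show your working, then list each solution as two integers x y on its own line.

360 19
259199 13680
186622920 9849581
134368243201 7091684640

[18; 1,17,1,36] for √359; ℓ=4 ⇒ convergent index 3
k=0  a_k=18  p_k/q_k = 18/1
…
k=2  a_k=17  p_k/q_k = 341/18
k=3  a_k=1  p_k/q_k = 360/19
fundamental: x₁=360, y₁=19  (since 129600 − 359·361 = 1)
n=2: (360,19)∘(360,19) = (360·360+359·19·19, 360·19+19·360) = (259199,13680)
n=3: (259199,13680)∘(360,19) = (360·259199+359·19·13680, 360·13680+19·259199) = (186622920,9849581)
n=4: (186622920,9849581)∘(360,19) = (360·186622920+359·19·9849581, 360·9849581+19·186622920) = (134368243201,7091684640)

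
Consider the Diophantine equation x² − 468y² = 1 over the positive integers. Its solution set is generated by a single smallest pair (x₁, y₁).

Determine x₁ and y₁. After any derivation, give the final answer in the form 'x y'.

649 30

√468 → a₀=21, period (1,1,1,2,1,1,1,42); ℓ=8 even so k=7
k=0  a_k=21  p_k/q_k = 21/1
…
k=2  a_k=1  p_k/q_k = 43/2
k=3  a_k=1  p_k/q_k = 65/3
k=4  a_k=2  p_k/q_k = 173/8
k=5  a_k=1  p_k/q_k = 238/11
k=6  a_k=1  p_k/q_k = 411/19
k=7  a_k=1  p_k/q_k = 649/30
(x₁, y₁) = (649, 30);  649² − 468·30² = 1 ✓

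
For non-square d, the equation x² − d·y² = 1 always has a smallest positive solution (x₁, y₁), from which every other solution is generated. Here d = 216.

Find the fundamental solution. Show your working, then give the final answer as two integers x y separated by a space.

√216 → a₀=14, period (1,2,3,2,1,28); ℓ=6 even so k=5
i=0: a=14 ⇒ p=14, q=1
…
i=4: a=2 ⇒ p=338, q=23
i=5: a=1 ⇒ p=485, q=33
→ (485, 33).  Check: 485²=235225, 216·33²=235224, difference 1.

485 33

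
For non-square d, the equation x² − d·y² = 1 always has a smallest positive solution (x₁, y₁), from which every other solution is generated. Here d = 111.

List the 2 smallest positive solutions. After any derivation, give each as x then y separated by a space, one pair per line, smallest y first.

d=111: √d = [10; 1,1,6,1,1,20] (ℓ=6, even), read p_5/q_5
k=0  a_k=10  p_k/q_k = 10/1
k=1  a_k=1  p_k/q_k = 11/1
k=2  a_k=1  p_k/q_k = 21/2
k=3  a_k=6  p_k/q_k = 137/13
k=4  a_k=1  p_k/q_k = 158/15
k=5  a_k=1  p_k/q_k = 295/28
(x₁, y₁) = (295, 28);  295² − 111·28² = 1 ✓
(x_2, y_2) = (295·295 + 111·28·28, 295·28 + 28·295) = (174049, 16520)

295 28
174049 16520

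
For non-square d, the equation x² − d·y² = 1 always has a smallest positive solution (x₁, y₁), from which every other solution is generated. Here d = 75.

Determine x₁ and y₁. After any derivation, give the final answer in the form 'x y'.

√75 → a₀=8, period (1,1,1,16); ℓ=4 even so k=3
k=0  a_k=8  p_k/q_k = 8/1
k=1  a_k=1  p_k/q_k = 9/1
k=2  a_k=1  p_k/q_k = 17/2
k=3  a_k=1  p_k/q_k = 26/3
→ (26, 3).  Check: 26²=676, 75·3²=675, difference 1.

26 3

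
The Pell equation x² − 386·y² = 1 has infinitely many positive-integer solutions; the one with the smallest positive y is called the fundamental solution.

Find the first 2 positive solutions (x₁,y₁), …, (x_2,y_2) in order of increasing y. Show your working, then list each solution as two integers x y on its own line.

√386 → a₀=19, period (1,1,1,4,1,18,1,4,1,1,1,38); ℓ=12 even so k=11
step 0: (19, 1)  from 19·(1,0) + (0,1)
…
step 4: (275, 14)  from 4·(59,3) + (39,2)
step 5: (334, 17)  from 1·(275,14) + (59,3)
step 6: (6287, 320)  from 18·(334,17) + (275,14)
…
step 8: (32771, 1668)  from 4·(6621,337) + (6287,320)
…
step 10: (72163, 3673)  from 1·(39392,2005) + (32771,1668)
step 11: (111555, 5678)  from 1·(72163,3673) + (39392,2005)
(x₁, y₁) = (111555, 5678);  111555² − 386·5678² = 1 ✓
k=2:  x_2 = 111555·111555+386·5678·5678 = 24889036049,  y_2 = 111555·5678+5678·111555 = 1266818580

111555 5678
24889036049 1266818580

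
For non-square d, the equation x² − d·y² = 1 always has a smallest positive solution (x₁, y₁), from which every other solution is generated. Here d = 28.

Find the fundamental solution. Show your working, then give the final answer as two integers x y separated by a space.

127 24

[5; 3,2,3,10] for √28; ℓ=4 ⇒ convergent index 3
step 0: (5, 1)  from 5·(1,0) + (0,1)
step 1: (16, 3)  from 3·(5,1) + (1,0)
step 2: (37, 7)  from 2·(16,3) + (5,1)
step 3: (127, 24)  from 3·(37,7) + (16,3)
→ (127, 24).  Check: 127²=16129, 28·24²=16128, difference 1.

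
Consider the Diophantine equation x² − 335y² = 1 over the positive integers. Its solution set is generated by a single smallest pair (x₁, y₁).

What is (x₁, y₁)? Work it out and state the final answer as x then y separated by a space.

[18; 3,3,3,36] for √335; ℓ=4 ⇒ convergent index 3
a_0=18:  p_0=18·1+0=18,  q_0=18·0+1=1
a_1=3:  p_1=3·18+1=55,  q_1=3·1+0=3
a_2=3:  p_2=3·55+18=183,  q_2=3·3+1=10
a_3=3:  p_3=3·183+55=604,  q_3=3·10+3=33
→ (604, 33).  Check: 604²=364816, 335·33²=364815, difference 1.

604 33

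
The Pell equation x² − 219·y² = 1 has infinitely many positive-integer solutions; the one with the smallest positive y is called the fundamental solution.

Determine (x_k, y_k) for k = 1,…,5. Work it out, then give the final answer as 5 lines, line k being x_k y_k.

[14; 1,3,1,28] for √219; ℓ=4 ⇒ convergent index 3
step 0: (14, 1)  from 14·(1,0) + (0,1)
step 1: (15, 1)  from 1·(14,1) + (1,0)
step 2: (59, 4)  from 3·(15,1) + (14,1)
step 3: (74, 5)  from 1·(59,4) + (15,1)
fundamental: x₁=74, y₁=5  (since 5476 − 219·25 = 1)
(74+5√219)^2 = 10951 + 740√219
(74+5√219)^3 = 1620674 + 109515√219
(74+5√219)^4 = 239848801 + 16207480√219
(74+5√219)^5 = 35496001874 + 2398597525√219

74 5
10951 740
1620674 109515
239848801 16207480
35496001874 2398597525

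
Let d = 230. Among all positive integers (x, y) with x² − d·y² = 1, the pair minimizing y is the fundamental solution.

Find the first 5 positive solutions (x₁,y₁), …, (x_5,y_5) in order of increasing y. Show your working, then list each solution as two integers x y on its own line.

91 6
16561 1092
3014011 198738
548533441 36169224
99830072251 6582600030

√230 → a₀=15, period (6,30); ℓ=2 even so k=1
i=0: a=15 ⇒ p=15, q=1
i=1: a=6 ⇒ p=91, q=6
(x₁, y₁) = (91, 6);  91² − 230·6² = 1 ✓
k=2:  x_2 = 91·91+230·6·6 = 16561,  y_2 = 91·6+6·91 = 1092
k=3:  x_3 = 91·16561+230·6·1092 = 3014011,  y_3 = 91·1092+6·16561 = 198738
k=4:  x_4 = 91·3014011+230·6·198738 = 548533441,  y_4 = 91·198738+6·3014011 = 36169224
k=5:  x_5 = 91·548533441+230·6·36169224 = 99830072251,  y_5 = 91·36169224+6·548533441 = 6582600030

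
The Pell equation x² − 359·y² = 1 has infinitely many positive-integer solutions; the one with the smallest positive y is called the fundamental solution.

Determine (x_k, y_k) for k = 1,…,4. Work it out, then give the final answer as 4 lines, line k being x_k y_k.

[18; 1,17,1,36] for √359; ℓ=4 ⇒ convergent index 3
step 0: (18, 1)  from 18·(1,0) + (0,1)
step 1: (19, 1)  from 1·(18,1) + (1,0)
step 2: (341, 18)  from 17·(19,1) + (18,1)
step 3: (360, 19)  from 1·(341,18) + (19,1)
fundamental: x₁=360, y₁=19  (since 129600 − 359·361 = 1)
k=2:  x_2 = 360·360+359·19·19 = 259199,  y_2 = 360·19+19·360 = 13680
k=3:  x_3 = 360·259199+359·19·13680 = 186622920,  y_3 = 360·13680+19·259199 = 9849581
k=4:  x_4 = 360·186622920+359·19·9849581 = 134368243201,  y_4 = 360·9849581+19·186622920 = 7091684640

360 19
259199 13680
186622920 9849581
134368243201 7091684640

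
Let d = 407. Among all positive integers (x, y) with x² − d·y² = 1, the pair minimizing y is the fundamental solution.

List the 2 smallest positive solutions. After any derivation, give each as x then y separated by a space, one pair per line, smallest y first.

d=407: √d = [20; 5,1,2,1,5,40] (ℓ=6, even), read p_5/q_5
a_0=20:  p_0=20·1+0=20,  q_0=20·0+1=1
a_1=5:  p_1=5·20+1=101,  q_1=5·1+0=5
…
a_3=2:  p_3=2·121+101=343,  q_3=2·6+5=17
a_4=1:  p_4=1·343+121=464,  q_4=1·17+6=23
a_5=5:  p_5=5·464+343=2663,  q_5=5·23+17=132
→ (2663, 132).  Check: 2663²=7091569, 407·132²=7091568, difference 1.
k=2:  x_2 = 2663·2663+407·132·132 = 14183137,  y_2 = 2663·132+132·2663 = 703032

2663 132
14183137 703032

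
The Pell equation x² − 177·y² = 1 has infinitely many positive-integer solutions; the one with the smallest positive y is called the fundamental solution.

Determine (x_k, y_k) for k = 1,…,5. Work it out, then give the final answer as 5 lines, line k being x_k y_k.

√177 → a₀=13, period (3,3,2,8,2,3,3,26); ℓ=8 even so k=7
a_0=13:  p_0=13·1+0=13,  q_0=13·0+1=1
…
a_3=2:  p_3=2·133+40=306,  q_3=2·10+3=23
a_4=8:  p_4=8·306+133=2581,  q_4=8·23+10=194
a_5=2:  p_5=2·2581+306=5468,  q_5=2·194+23=411
a_6=3:  p_6=3·5468+2581=18985,  q_6=3·411+194=1427
a_7=3:  p_7=3·18985+5468=62423,  q_7=3·1427+411=4692
fundamental: x₁=62423, y₁=4692  (since 3896630929 − 177·22014864 = 1)
n=2: (62423,4692)∘(62423,4692) = (62423·62423+177·4692·4692, 62423·4692+4692·62423) = (7793261857,585777432)
n=3: (7793261857,585777432)∘(62423,4692) = (62423·7793261857+177·4692·585777432, 62423·585777432+4692·7793261857) = (972957569736599,73131969270780)
n=4: (972957569736599,73131969270780)∘(62423,4692) = (62423·972957569736599+177·4692·73131969270780, 62423·73131969270780+4692·972957569736599) = (121469860743542176897,9130233834994022448)
n=5: (121469860743542176897,9130233834994022448)∘(62423,4692) = (62423·121469860743542176897+177·4692·9130233834994022448, 62423·9130233834994022448+4692·121469860743542176897) = (15165026233415309047146263,1139873173290531757272228)

62423 4692
7793261857 585777432
972957569736599 73131969270780
121469860743542176897 9130233834994022448
15165026233415309047146263 1139873173290531757272228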